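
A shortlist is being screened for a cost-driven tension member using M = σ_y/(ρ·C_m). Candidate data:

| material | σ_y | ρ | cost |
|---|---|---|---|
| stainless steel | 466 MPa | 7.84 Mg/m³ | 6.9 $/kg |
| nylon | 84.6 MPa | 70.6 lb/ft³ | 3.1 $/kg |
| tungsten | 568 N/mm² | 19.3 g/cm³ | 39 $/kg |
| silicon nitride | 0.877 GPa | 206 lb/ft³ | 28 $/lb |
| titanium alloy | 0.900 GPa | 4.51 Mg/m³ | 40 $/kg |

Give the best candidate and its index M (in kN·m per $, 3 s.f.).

After converting to SI:
  stainless steel: σ_y = 466.0 MPa, ρ = 7840 kg/m³, cost = 6.900 $/kg
  nylon: σ_y = 84.60 MPa, ρ = 1131 kg/m³, cost = 3.100 $/kg
  tungsten: σ_y = 568.0 MPa, ρ = 19300 kg/m³, cost = 39.00 $/kg
  silicon nitride: σ_y = 877.0 MPa, ρ = 3300 kg/m³, cost = 61.73 $/kg
  titanium alloy: σ_y = 900.0 MPa, ρ = 4510 kg/m³, cost = 40.00 $/kg
  nylon: M = 24.1 kN·m per $
  stainless steel: M = 8.61 kN·m per $
  titanium alloy: M = 4.99 kN·m per $
  silicon nitride: M = 4.31 kN·m per $
  tungsten: M = 0.755 kN·m per $
Nylon has the largest M.

nylon, M = 24.1 kN·m per $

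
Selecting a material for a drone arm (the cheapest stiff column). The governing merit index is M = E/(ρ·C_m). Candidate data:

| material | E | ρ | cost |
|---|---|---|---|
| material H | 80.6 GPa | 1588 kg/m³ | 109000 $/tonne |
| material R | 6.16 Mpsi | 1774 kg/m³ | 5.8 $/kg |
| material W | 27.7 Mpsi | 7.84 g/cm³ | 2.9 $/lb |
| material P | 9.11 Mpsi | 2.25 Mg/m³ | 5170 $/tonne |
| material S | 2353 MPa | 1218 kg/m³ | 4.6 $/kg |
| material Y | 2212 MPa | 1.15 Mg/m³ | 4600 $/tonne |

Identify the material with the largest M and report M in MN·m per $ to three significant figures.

material P, M = 5.40 MN·m per $

Convert each candidate to consistent units, then evaluate M:
  material H: E = 80.60 GPa, ρ = 1588 kg/m³, cost = 109.0 $/kg
  material R: E = 42.47 GPa, ρ = 1774 kg/m³, cost = 5.800 $/kg
  material W: E = 191.0 GPa, ρ = 7840 kg/m³, cost = 6.393 $/kg
  material P: E = 62.81 GPa, ρ = 2250 kg/m³, cost = 5.170 $/kg
  material S: E = 2.353 GPa, ρ = 1218 kg/m³, cost = 4.600 $/kg
  material Y: E = 2.212 GPa, ρ = 1150 kg/m³, cost = 4.600 $/kg
  material P: M = 5.40 MN·m per $
  material R: M = 4.13 MN·m per $
  material W: M = 3.81 MN·m per $
  material H: M = 0.466 MN·m per $
  material S: M = 0.420 MN·m per $
  material Y: M = 0.418 MN·m per $
Material P ranks first.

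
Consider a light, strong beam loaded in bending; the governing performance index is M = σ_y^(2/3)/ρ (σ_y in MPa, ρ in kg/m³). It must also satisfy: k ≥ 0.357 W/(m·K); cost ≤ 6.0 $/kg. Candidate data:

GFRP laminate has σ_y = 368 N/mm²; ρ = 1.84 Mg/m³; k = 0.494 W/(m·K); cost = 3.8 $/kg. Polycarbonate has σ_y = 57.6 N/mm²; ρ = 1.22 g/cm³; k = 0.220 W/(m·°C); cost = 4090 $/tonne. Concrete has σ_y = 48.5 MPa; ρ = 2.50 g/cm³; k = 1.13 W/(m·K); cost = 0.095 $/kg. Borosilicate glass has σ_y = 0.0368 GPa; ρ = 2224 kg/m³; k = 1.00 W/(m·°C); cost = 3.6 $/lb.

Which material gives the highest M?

GFRP laminate

Screen on constraints: k ≥ 0.357 W/(m·K); cost ≤ 6.0 $/kg. Survivors: GFRP laminate, concrete.
Normalizing units and computing the index:
  GFRP laminate: σ_y = 368.0 MPa, ρ = 1840 kg/m³
  concrete: σ_y = 48.50 MPa, ρ = 2500 kg/m³
  GFRP laminate: M = 27.9×10⁻³
  concrete: M = 5.32×10⁻³
GFRP laminate ranks first.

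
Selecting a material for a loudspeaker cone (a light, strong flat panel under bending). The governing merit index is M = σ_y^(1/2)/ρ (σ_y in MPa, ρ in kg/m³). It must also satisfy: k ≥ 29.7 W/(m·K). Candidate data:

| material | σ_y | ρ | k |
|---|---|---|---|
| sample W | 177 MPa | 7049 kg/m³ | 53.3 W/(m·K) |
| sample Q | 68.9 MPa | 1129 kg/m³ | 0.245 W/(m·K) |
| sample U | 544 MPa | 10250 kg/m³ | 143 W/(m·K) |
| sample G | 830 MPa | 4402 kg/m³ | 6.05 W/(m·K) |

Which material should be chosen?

Screen on constraints: k ≥ 29.7 W/(m·K). Survivors: sample W, sample U.
Evaluate M for each candidate:
  sample U: M = 2.28×10⁻³
  sample W: M = 1.89×10⁻³
Sample U has the largest M.

sample U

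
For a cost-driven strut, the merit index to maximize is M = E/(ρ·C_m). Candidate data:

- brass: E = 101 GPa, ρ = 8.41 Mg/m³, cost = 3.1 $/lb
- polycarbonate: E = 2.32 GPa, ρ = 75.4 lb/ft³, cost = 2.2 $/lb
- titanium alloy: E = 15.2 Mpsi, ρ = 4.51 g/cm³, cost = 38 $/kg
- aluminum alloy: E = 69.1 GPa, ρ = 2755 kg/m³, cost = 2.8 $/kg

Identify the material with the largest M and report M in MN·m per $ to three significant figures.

aluminum alloy, M = 8.96 MN·m per $

Normalizing units and computing the index:
  brass: E = 101.0 GPa, ρ = 8410 kg/m³, cost = 6.834 $/kg
  polycarbonate: E = 2.320 GPa, ρ = 1208 kg/m³, cost = 4.850 $/kg
  titanium alloy: E = 104.8 GPa, ρ = 4510 kg/m³, cost = 38.00 $/kg
  aluminum alloy: E = 69.10 GPa, ρ = 2755 kg/m³, cost = 2.800 $/kg
  aluminum alloy: M = 8.96 MN·m per $
  brass: M = 1.76 MN·m per $
  titanium alloy: M = 0.612 MN·m per $
  polycarbonate: M = 0.396 MN·m per $
Highest index: aluminum alloy.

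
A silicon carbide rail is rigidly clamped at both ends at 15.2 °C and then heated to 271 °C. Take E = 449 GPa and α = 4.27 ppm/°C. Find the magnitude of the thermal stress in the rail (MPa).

ΔT = 255.8 K. Constrained thermal stress σ = E·α·ΔT = 449.0×10³ MPa × 4.27×10⁻⁶ × 255.8 = 490 MPa (compressive).

490 MPa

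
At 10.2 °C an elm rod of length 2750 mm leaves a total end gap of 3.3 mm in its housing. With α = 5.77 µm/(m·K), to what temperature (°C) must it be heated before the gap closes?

α·L₀·ΔT = 3.3 mm ⇒ ΔT = 3.3 / (5.77×10⁻⁶ × 2750.0) = 208.0 K.
T = 10.2 + 208.0 = 218.2 °C.

218 °C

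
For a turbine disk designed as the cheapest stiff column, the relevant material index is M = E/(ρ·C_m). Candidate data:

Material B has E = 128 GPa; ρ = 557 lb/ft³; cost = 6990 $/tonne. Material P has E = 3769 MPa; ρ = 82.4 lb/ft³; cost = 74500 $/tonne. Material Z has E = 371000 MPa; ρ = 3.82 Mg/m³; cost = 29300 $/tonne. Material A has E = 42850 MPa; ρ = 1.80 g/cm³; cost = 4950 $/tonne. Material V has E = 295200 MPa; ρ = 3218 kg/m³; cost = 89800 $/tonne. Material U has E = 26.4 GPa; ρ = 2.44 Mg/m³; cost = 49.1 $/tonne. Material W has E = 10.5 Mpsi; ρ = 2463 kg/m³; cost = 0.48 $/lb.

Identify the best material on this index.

Normalizing units and computing the index:
  material B: E = 128.0 GPa, ρ = 8922 kg/m³, cost = 6.990 $/kg
  material P: E = 3.769 GPa, ρ = 1320 kg/m³, cost = 74.50 $/kg
  material Z: E = 371.0 GPa, ρ = 3820 kg/m³, cost = 29.30 $/kg
  material A: E = 42.85 GPa, ρ = 1800 kg/m³, cost = 4.950 $/kg
  material V: E = 295.2 GPa, ρ = 3218 kg/m³, cost = 89.80 $/kg
  material U: E = 26.40 GPa, ρ = 2440 kg/m³, cost = 0.04910 $/kg
  material W: E = 72.39 GPa, ρ = 2463 kg/m³, cost = 1.058 $/kg
  material U: M = 220 MN·m per $
  material W: M = 27.8 MN·m per $
  material A: M = 4.81 MN·m per $
  material Z: M = 3.31 MN·m per $
  material B: M = 2.05 MN·m per $
  material V: M = 1.02 MN·m per $
  material P: M = 0.0383 MN·m per $
Material U has the largest M.

material U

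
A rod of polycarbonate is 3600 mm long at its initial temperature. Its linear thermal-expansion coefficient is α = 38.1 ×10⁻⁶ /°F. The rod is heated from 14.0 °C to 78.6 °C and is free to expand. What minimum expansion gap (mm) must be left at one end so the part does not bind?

15.9 mm

Convert α: 38.1×10⁻⁶/°F × (9/5) = 68.6×10⁻⁶/K.
ΔT = 78.6 − 14.0 = 64.60 K.
ΔL = α·L₀·ΔT = 68.6×10⁻⁶ × 3600 mm × 64.60 K = 15.9 mm.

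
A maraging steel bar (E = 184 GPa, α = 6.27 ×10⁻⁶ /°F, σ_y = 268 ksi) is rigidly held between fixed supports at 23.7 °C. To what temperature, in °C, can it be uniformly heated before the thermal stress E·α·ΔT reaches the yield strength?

914 °C

α = 6.27×10⁻⁶/°F × 9/5 = 11.3×10⁻⁶/K.
σ_y = 268 ksi = 1848 MPa.
E·α·ΔT = 1848 MPa ⇒ ΔT = 1848 / (184.0×10³ × 11.3×10⁻⁶) = 889.8 K.
T = 23.7 + 889.8 = 913.5 °C.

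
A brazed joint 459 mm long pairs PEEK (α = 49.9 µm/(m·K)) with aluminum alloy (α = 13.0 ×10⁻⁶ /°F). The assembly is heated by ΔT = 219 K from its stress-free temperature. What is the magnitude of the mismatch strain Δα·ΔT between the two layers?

aluminum alloy: α = 13.0×10⁻⁶/°F × 9/5 = 23.4×10⁻⁶/K.
Δα = |49.9 − 23.4|×10⁻⁶/K = 26.5×10⁻⁶/K.
Mismatch strain = Δα·ΔT = 26.5×10⁻⁶ × 219.0 = 5.80×10⁻³.

5.80×10⁻³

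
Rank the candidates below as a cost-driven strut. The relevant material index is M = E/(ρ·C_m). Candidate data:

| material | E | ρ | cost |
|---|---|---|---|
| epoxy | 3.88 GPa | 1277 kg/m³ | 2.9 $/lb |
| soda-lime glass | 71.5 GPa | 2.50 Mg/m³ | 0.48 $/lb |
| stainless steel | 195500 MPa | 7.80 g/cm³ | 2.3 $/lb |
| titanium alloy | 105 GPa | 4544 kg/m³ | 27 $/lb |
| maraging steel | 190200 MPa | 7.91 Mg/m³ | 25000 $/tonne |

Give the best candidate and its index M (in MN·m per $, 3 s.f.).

In SI units:
  epoxy: E = 3.880 GPa, ρ = 1277 kg/m³, cost = 6.393 $/kg
  soda-lime glass: E = 71.50 GPa, ρ = 2500 kg/m³, cost = 1.058 $/kg
  stainless steel: E = 195.5 GPa, ρ = 7800 kg/m³, cost = 5.071 $/kg
  titanium alloy: E = 105.0 GPa, ρ = 4544 kg/m³, cost = 59.52 $/kg
  maraging steel: E = 190.2 GPa, ρ = 7910 kg/m³, cost = 25.00 $/kg
  soda-lime glass: M = 27.0 MN·m per $
  stainless steel: M = 4.94 MN·m per $
  maraging steel: M = 0.962 MN·m per $
  epoxy: M = 0.475 MN·m per $
  titanium alloy: M = 0.388 MN·m per $
Highest index: soda-lime glass.

soda-lime glass, M = 27.0 MN·m per $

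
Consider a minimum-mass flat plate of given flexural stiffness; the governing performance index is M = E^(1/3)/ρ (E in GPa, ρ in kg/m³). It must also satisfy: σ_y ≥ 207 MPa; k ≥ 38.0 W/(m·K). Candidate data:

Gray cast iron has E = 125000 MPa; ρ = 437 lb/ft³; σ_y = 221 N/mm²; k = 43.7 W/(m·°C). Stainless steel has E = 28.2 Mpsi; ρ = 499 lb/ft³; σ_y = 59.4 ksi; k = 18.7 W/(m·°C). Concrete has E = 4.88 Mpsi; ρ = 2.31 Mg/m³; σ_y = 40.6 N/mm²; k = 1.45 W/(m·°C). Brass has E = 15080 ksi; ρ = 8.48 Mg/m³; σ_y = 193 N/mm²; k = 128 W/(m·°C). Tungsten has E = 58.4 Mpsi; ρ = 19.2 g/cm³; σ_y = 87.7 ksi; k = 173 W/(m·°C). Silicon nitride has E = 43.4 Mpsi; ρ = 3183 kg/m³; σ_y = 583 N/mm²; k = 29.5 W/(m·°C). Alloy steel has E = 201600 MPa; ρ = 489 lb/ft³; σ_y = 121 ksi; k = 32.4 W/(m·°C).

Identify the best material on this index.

Screen on constraints: σ_y ≥ 207 MPa; k ≥ 38.0 W/(m·K). Survivors: gray cast iron, tungsten.
Normalizing units and computing the index:
  gray cast iron: E = 125.0 GPa, ρ = 7000 kg/m³
  tungsten: E = 402.7 GPa, ρ = 19200 kg/m³
  gray cast iron: M = 0.714×10⁻³
  tungsten: M = 0.385×10⁻³
Gray cast iron ranks first.

gray cast iron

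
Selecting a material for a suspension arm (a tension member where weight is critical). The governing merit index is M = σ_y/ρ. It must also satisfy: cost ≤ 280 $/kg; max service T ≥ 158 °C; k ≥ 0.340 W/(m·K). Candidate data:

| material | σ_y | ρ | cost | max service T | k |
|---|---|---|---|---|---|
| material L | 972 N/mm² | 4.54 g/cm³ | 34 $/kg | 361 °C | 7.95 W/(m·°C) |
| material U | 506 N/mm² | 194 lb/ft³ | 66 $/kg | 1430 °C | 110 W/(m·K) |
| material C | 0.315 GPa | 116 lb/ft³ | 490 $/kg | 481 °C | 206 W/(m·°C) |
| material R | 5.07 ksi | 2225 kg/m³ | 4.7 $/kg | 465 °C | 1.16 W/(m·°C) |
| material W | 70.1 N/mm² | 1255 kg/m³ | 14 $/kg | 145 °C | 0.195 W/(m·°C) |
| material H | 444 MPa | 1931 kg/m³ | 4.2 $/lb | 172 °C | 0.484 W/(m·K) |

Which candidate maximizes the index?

material H

Screen on constraints: cost ≤ 280 $/kg; max service T ≥ 158 °C; k ≥ 0.340 W/(m·K). Survivors: material L, material U, material R, material H.
Convert each candidate to consistent units, then evaluate M:
  material L: σ_y = 972.0 MPa, ρ = 4540 kg/m³
  material U: σ_y = 506.0 MPa, ρ = 3108 kg/m³
  material R: σ_y = 34.96 MPa, ρ = 2225 kg/m³
  material H: σ_y = 444.0 MPa, ρ = 1931 kg/m³
  material H: M = 230 kN·m/kg
  material L: M = 214 kN·m/kg
  material U: M = 163 kN·m/kg
  material R: M = 15.7 kN·m/kg
Highest index: material H.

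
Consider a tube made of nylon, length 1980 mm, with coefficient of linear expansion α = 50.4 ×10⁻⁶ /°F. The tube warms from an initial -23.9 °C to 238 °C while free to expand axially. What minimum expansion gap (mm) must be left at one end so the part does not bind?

47.0 mm

Convert α: 50.4×10⁻⁶/°F × (9/5) = 90.7×10⁻⁶/K.
ΔT = 238 − (-23.9) = 261.9 K.
ΔL = α·L₀·ΔT = 90.7×10⁻⁶ × 1980 mm × 261.9 K = 47.0 mm.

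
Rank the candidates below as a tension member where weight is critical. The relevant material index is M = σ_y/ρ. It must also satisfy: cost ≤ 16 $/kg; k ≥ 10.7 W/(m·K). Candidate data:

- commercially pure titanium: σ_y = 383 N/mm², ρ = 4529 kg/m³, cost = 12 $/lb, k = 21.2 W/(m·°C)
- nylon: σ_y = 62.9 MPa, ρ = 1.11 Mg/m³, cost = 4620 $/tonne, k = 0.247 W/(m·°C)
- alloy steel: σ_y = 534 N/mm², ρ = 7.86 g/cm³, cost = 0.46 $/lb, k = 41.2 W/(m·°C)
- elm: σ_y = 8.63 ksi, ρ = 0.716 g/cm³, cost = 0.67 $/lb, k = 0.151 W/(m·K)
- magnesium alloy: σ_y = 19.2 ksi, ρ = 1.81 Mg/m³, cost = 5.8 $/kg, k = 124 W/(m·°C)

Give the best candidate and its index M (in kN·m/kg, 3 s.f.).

Screen on constraints: cost ≤ 16 $/kg; k ≥ 10.7 W/(m·K). Survivors: alloy steel, magnesium alloy.
Putting every candidate on a common basis:
  alloy steel: σ_y = 534.0 MPa, ρ = 7860 kg/m³
  magnesium alloy: σ_y = 132.4 MPa, ρ = 1810 kg/m³
  magnesium alloy: M = 73.1 kN·m/kg
  alloy steel: M = 67.9 kN·m/kg
Magnesium alloy ranks first.

magnesium alloy, M = 73.1 kN·m/kg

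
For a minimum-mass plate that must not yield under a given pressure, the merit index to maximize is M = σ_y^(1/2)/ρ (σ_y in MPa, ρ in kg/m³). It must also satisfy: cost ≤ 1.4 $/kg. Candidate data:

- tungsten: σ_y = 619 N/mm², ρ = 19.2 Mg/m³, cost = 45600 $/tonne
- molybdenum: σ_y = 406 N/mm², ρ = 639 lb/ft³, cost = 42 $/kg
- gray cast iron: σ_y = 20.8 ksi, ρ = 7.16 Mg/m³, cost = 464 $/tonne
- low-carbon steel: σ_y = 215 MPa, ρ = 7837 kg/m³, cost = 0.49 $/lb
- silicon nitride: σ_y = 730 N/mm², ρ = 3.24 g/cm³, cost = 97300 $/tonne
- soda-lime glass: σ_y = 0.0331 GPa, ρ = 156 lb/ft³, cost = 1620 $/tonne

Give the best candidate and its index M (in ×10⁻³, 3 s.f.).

low-carbon steel, M = 1.87×10⁻³

Screen on constraints: cost ≤ 1.4 $/kg. Survivors: gray cast iron, low-carbon steel.
Normalizing units and computing the index:
  gray cast iron: σ_y = 143.4 MPa, ρ = 7160 kg/m³
  low-carbon steel: σ_y = 215.0 MPa, ρ = 7837 kg/m³
  low-carbon steel: M = 1.87×10⁻³
  gray cast iron: M = 1.67×10⁻³
Highest index: low-carbon steel.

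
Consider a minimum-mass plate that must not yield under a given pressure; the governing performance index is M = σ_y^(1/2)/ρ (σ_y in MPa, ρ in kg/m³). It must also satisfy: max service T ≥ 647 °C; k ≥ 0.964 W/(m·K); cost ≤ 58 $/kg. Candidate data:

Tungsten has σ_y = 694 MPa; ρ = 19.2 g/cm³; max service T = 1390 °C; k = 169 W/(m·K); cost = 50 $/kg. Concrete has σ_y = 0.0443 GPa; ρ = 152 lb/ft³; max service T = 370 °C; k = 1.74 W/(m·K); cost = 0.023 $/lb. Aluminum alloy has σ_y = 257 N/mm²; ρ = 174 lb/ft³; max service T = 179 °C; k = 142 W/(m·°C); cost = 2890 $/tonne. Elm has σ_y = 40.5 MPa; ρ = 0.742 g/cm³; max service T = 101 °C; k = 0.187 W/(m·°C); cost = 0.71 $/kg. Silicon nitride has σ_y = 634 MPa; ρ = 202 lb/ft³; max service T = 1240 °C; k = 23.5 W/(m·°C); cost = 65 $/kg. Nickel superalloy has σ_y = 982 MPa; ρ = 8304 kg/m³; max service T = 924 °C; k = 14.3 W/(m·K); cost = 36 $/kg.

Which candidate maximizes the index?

nickel superalloy

Screen on constraints: max service T ≥ 647 °C; k ≥ 0.964 W/(m·K); cost ≤ 58 $/kg. Survivors: tungsten, nickel superalloy.
In SI units:
  tungsten: σ_y = 694.0 MPa, ρ = 19200 kg/m³
  nickel superalloy: σ_y = 982.0 MPa, ρ = 8304 kg/m³
  nickel superalloy: M = 3.77×10⁻³
  tungsten: M = 1.37×10⁻³
Highest index: nickel superalloy.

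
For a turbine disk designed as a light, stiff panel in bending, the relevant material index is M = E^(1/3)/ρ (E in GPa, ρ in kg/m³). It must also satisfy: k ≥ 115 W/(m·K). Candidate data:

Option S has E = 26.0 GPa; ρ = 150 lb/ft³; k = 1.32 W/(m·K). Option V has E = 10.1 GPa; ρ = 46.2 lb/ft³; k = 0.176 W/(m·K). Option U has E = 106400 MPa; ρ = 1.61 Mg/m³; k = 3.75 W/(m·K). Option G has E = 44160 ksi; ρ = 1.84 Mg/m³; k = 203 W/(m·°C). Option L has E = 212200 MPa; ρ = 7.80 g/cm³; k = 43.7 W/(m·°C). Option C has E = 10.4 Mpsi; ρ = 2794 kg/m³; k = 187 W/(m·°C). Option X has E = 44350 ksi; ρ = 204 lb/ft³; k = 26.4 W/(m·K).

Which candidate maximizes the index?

Screen on constraints: k ≥ 115 W/(m·K). Survivors: option G, option C.
After converting to SI:
  option G: E = 304.5 GPa, ρ = 1840 kg/m³
  option C: E = 71.71 GPa, ρ = 2794 kg/m³
  option G: M = 3.66×10⁻³
  option C: M = 1.49×10⁻³
The maximum is for option G.

option G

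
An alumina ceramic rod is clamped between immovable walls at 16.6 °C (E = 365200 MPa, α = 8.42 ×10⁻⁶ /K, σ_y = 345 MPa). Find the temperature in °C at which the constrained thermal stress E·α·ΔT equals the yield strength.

129 °C

E = 365200 MPa = 365.2 GPa.
E·α·ΔT = 345.0 MPa ⇒ ΔT = 345.0 / (365.2×10³ × 8.42×10⁻⁶) = 112.2 K.
T = 16.6 + 112.2 = 128.8 °C.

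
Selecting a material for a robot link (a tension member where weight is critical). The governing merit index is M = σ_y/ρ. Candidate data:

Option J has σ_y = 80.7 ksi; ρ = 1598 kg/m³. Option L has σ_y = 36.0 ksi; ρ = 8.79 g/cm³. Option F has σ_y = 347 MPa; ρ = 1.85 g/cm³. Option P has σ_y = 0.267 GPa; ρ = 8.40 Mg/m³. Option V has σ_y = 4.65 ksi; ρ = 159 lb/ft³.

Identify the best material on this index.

option J

After converting to SI:
  option J: σ_y = 556.4 MPa, ρ = 1598 kg/m³
  option L: σ_y = 248.2 MPa, ρ = 8790 kg/m³
  option F: σ_y = 347.0 MPa, ρ = 1850 kg/m³
  option P: σ_y = 267.0 MPa, ρ = 8400 kg/m³
  option V: σ_y = 32.06 MPa, ρ = 2547 kg/m³
  option J: M = 348 kN·m/kg
  option F: M = 188 kN·m/kg
  option P: M = 31.8 kN·m/kg
  option L: M = 28.2 kN·m/kg
  option V: M = 12.6 kN·m/kg
Option J has the largest M.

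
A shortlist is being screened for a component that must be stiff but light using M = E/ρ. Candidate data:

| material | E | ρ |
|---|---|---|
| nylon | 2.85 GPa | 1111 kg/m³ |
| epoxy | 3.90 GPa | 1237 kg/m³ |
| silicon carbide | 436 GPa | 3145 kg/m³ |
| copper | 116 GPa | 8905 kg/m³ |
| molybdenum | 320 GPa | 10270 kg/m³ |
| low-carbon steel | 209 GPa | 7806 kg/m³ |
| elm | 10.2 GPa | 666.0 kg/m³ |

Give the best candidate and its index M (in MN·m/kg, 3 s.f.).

silicon carbide, M = 139 MN·m/kg

Per-candidate index values:
  silicon carbide: M = 139 MN·m/kg
  molybdenum: M = 31.2 MN·m/kg
  low-carbon steel: M = 26.8 MN·m/kg
  elm: M = 15.3 MN·m/kg
  copper: M = 13.0 MN·m/kg
  epoxy: M = 3.15 MN·m/kg
  nylon: M = 2.57 MN·m/kg
Highest index: silicon carbide.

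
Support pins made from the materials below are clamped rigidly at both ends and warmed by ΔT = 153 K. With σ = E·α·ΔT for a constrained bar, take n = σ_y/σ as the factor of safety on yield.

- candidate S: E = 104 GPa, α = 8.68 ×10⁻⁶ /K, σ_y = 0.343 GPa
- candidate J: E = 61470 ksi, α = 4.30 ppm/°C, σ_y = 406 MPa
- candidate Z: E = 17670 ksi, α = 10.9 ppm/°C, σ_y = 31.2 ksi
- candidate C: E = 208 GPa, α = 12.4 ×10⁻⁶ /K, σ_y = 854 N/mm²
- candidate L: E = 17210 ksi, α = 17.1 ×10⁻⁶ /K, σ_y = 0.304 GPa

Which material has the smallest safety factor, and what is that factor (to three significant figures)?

With everything in SI (GPa, ×10⁻⁶/K, MPa):
  candidate S: E = 104.0, α = 8.68, σ_y = 343.0 → σ = 138 MPa, n = 2.48
  candidate J: E = 423.8, α = 4.30, σ_y = 406.0 → σ = 279 MPa, n = 1.46
  candidate Z: E = 121.8, α = 10.9, σ_y = 215.1 → σ = 203 MPa, n = 1.06
  candidate C: E = 208.0, α = 12.4, σ_y = 854.0 → σ = 395 MPa, n = 2.16
  candidate L: E = 118.7, α = 17.1, σ_y = 304.0 → σ = 310 MPa, n = 0.979
Candidate L has the lowest safety factor, n = 0.979.

candidate L, n = 0.979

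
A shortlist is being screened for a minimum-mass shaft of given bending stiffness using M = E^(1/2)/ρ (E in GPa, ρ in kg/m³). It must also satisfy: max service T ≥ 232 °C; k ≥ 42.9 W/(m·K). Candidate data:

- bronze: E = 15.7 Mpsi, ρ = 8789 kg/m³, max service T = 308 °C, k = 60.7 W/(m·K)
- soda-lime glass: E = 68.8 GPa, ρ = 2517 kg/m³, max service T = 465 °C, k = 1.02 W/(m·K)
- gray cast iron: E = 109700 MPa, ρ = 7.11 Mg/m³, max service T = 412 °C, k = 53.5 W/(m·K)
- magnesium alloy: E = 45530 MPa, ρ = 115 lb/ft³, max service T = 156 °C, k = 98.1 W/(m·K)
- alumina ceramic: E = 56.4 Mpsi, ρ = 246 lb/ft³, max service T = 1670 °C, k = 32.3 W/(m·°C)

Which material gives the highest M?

Screen on constraints: max service T ≥ 232 °C; k ≥ 42.9 W/(m·K). Survivors: bronze, gray cast iron.
In SI units:
  bronze: E = 108.2 GPa, ρ = 8789 kg/m³
  gray cast iron: E = 109.7 GPa, ρ = 7110 kg/m³
  gray cast iron: M = 1.47×10⁻³
  bronze: M = 1.18×10⁻³
Highest index: gray cast iron.

gray cast iron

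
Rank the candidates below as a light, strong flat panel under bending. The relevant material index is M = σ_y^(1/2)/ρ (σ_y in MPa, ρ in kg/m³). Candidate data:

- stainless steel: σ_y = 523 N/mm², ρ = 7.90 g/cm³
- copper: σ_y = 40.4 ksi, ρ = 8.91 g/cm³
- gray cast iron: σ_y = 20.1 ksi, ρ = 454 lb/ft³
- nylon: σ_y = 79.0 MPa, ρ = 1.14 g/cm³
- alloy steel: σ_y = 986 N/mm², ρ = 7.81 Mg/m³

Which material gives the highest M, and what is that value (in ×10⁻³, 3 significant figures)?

Normalizing units and computing the index:
  stainless steel: σ_y = 523.0 MPa, ρ = 7900 kg/m³
  copper: σ_y = 278.5 MPa, ρ = 8910 kg/m³
  gray cast iron: σ_y = 138.6 MPa, ρ = 7272 kg/m³
  nylon: σ_y = 79.00 MPa, ρ = 1140 kg/m³
  alloy steel: σ_y = 986.0 MPa, ρ = 7810 kg/m³
  nylon: M = 7.80×10⁻³
  alloy steel: M = 4.02×10⁻³
  stainless steel: M = 2.89×10⁻³
  copper: M = 1.87×10⁻³
  gray cast iron: M = 1.62×10⁻³
Nylon ranks first.

nylon, M = 7.80×10⁻³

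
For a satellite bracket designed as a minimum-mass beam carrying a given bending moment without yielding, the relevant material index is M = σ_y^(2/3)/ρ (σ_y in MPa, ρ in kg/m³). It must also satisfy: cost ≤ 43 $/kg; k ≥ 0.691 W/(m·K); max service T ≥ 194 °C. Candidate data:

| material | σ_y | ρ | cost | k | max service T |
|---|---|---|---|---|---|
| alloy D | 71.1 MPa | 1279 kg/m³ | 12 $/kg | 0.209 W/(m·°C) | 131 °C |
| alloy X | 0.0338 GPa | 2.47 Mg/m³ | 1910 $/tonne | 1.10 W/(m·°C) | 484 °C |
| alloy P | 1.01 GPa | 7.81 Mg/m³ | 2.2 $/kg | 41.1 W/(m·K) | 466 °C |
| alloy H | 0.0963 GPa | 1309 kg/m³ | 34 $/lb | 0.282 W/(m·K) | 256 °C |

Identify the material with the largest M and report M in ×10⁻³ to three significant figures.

Screen on constraints: cost ≤ 43 $/kg; k ≥ 0.691 W/(m·K); max service T ≥ 194 °C. Survivors: alloy X, alloy P.
Putting every candidate on a common basis:
  alloy X: σ_y = 33.80 MPa, ρ = 2470 kg/m³
  alloy P: σ_y = 1010 MPa, ρ = 7810 kg/m³
  alloy P: M = 12.9×10⁻³
  alloy X: M = 4.23×10⁻³
The maximum is for alloy P.

alloy P, M = 12.9×10⁻³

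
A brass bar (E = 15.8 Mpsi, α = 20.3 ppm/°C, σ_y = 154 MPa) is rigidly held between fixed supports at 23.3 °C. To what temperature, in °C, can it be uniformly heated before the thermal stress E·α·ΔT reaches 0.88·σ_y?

84.6 °C

E = 15.8 Mpsi = 108.9 GPa.
E·α·ΔT = 135.5 MPa ⇒ ΔT = 135.5 / (108.9×10³ × 20.3×10⁻⁶) = 61.28 K.
T = 23.3 + 61.28 = 84.58 °C.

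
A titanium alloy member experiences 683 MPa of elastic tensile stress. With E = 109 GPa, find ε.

ε = σ/E = 683 / 109000 = 6.27×10⁻³.

6.27×10⁻³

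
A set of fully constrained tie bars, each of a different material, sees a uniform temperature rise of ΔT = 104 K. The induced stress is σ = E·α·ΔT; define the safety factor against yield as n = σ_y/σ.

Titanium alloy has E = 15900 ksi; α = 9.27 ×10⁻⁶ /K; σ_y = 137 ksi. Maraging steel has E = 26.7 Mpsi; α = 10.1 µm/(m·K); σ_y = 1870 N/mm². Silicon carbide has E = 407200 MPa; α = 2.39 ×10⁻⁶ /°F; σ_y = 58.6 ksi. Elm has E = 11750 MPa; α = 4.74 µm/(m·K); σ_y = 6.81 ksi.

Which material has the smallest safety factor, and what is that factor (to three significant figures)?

In consistent units (E in GPa, α in ×10⁻⁶/K, σ_y in MPa):
  titanium alloy: E = 109.6, α = 9.27, σ_y = 944.6 → σ = 106 MPa, n = 8.94
  maraging steel: E = 184.1, α = 10.1, σ_y = 1870 → σ = 193 MPa, n = 9.67
  silicon carbide: E = 407.2, α = 4.30, σ_y = 404.0 → σ = 182 MPa, n = 2.22
  elm: E = 11.75, α = 4.74, σ_y = 46.95 → σ = 5.79 MPa, n = 8.11
Silicon carbide has the lowest safety factor, n = 2.22.

silicon carbide, n = 2.22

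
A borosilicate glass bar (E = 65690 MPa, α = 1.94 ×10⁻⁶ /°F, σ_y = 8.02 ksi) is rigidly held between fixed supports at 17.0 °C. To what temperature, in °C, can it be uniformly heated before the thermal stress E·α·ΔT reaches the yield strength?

258 °C

E = 65690 MPa = 65.69 GPa.
α = 1.94×10⁻⁶/°F × 9/5 = 3.49×10⁻⁶/K.
σ_y = 8.02 ksi = 55.30 MPa.
E·α·ΔT = 55.30 MPa ⇒ ΔT = 55.30 / (65.69×10³ × 3.49×10⁻⁶) = 241.1 K.
T = 17.0 + 241.1 = 258.1 °C.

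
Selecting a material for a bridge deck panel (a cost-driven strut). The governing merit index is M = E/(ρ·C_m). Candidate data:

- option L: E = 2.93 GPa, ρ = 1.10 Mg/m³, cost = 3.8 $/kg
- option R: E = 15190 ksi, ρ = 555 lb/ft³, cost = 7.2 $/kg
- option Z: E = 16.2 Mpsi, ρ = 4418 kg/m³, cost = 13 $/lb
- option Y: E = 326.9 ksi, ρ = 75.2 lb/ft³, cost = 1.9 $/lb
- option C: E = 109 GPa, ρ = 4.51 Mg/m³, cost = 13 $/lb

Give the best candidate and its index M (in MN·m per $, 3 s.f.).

option R, M = 1.64 MN·m per $

In SI units:
  option L: E = 2.930 GPa, ρ = 1100 kg/m³, cost = 3.800 $/kg
  option R: E = 104.7 GPa, ρ = 8890 kg/m³, cost = 7.200 $/kg
  option Z: E = 111.7 GPa, ρ = 4418 kg/m³, cost = 28.66 $/kg
  option Y: E = 2.254 GPa, ρ = 1205 kg/m³, cost = 4.189 $/kg
  option C: E = 109.0 GPa, ρ = 4510 kg/m³, cost = 28.66 $/kg
  option R: M = 1.64 MN·m per $
  option Z: M = 0.882 MN·m per $
  option C: M = 0.843 MN·m per $
  option L: M = 0.701 MN·m per $
  option Y: M = 0.447 MN·m per $
Option R ranks first.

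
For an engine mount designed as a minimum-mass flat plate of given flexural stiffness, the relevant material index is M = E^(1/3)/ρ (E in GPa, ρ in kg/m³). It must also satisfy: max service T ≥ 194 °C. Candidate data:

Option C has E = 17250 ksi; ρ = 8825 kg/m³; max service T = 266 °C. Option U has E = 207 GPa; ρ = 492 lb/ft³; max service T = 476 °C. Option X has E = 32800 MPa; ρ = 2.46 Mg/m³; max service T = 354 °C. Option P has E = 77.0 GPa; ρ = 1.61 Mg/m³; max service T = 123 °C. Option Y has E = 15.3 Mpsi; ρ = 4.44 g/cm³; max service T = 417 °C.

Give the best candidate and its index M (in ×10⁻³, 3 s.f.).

option X, M = 1.30×10⁻³

Screen on constraints: max service T ≥ 194 °C. Survivors: option C, option U, option X, option Y.
Convert each candidate to consistent units, then evaluate M:
  option C: E = 118.9 GPa, ρ = 8825 kg/m³
  option U: E = 207.0 GPa, ρ = 7881 kg/m³
  option X: E = 32.80 GPa, ρ = 2460 kg/m³
  option Y: E = 105.5 GPa, ρ = 4440 kg/m³
  option X: M = 1.30×10⁻³
  option Y: M = 1.06×10⁻³
  option U: M = 0.751×10⁻³
  option C: M = 0.557×10⁻³
Option X ranks first.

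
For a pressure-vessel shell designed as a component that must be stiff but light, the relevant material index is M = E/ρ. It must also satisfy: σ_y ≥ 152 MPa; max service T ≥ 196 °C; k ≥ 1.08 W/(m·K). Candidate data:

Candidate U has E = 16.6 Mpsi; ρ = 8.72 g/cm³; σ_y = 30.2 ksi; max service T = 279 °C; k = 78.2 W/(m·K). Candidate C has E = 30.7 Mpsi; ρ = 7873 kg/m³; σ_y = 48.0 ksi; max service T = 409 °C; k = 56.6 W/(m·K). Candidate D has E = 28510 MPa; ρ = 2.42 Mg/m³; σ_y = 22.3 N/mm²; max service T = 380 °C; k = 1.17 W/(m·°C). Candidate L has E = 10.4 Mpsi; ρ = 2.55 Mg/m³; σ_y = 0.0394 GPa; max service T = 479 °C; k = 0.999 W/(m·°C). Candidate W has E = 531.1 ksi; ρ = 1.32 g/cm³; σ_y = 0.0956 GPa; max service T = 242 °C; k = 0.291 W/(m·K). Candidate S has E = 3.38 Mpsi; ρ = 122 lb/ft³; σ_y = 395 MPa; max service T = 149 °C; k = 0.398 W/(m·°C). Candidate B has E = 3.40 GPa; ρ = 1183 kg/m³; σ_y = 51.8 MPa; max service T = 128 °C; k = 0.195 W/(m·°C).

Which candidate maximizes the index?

candidate C

Screen on constraints: σ_y ≥ 152 MPa; max service T ≥ 196 °C; k ≥ 1.08 W/(m·K). Survivors: candidate U, candidate C.
In SI units:
  candidate U: E = 114.5 GPa, ρ = 8720 kg/m³
  candidate C: E = 211.7 GPa, ρ = 7873 kg/m³
  candidate C: M = 26.9 MN·m/kg
  candidate U: M = 13.1 MN·m/kg
Candidate C has the largest M.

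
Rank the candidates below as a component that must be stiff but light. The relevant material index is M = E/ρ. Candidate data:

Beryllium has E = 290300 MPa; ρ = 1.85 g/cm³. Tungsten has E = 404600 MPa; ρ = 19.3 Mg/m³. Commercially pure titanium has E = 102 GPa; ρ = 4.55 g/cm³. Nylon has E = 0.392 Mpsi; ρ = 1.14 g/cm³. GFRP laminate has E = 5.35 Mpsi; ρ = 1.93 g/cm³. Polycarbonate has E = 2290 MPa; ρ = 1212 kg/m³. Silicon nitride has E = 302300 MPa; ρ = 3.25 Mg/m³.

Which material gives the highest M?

Normalizing units and computing the index:
  beryllium: E = 290.3 GPa, ρ = 1850 kg/m³
  tungsten: E = 404.6 GPa, ρ = 19300 kg/m³
  commercially pure titanium: E = 102.0 GPa, ρ = 4550 kg/m³
  nylon: E = 2.703 GPa, ρ = 1140 kg/m³
  GFRP laminate: E = 36.89 GPa, ρ = 1930 kg/m³
  polycarbonate: E = 2.290 GPa, ρ = 1212 kg/m³
  silicon nitride: E = 302.3 GPa, ρ = 3250 kg/m³
  beryllium: M = 157 MN·m/kg
  silicon nitride: M = 93.0 MN·m/kg
  commercially pure titanium: M = 22.4 MN·m/kg
  tungsten: M = 21.0 MN·m/kg
  GFRP laminate: M = 19.1 MN·m/kg
  nylon: M = 2.37 MN·m/kg
  polycarbonate: M = 1.89 MN·m/kg
Highest index: beryllium.

beryllium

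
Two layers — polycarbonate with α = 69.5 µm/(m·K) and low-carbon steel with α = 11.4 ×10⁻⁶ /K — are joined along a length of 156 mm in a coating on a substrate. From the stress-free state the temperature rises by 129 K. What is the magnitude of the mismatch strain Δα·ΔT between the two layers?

7.49×10⁻³

Δα = |69.5 − 11.4|×10⁻⁶/K = 58.1×10⁻⁶/K.
Mismatch strain = Δα·ΔT = 58.1×10⁻⁶ × 129.0 = 7.49×10⁻³.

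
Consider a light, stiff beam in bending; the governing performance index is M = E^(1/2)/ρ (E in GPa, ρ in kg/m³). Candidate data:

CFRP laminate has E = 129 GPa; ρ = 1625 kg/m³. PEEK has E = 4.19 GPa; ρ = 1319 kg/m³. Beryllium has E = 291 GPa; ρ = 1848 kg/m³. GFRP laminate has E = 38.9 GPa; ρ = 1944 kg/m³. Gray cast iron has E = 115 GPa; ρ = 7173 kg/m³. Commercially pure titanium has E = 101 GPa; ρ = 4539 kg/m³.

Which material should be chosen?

Evaluate M for each candidate:
  beryllium: M = 9.23×10⁻³
  CFRP laminate: M = 6.99×10⁻³
  GFRP laminate: M = 3.21×10⁻³
  commercially pure titanium: M = 2.21×10⁻³
  PEEK: M = 1.55×10⁻³
  gray cast iron: M = 1.50×10⁻³
Beryllium ranks first.

beryllium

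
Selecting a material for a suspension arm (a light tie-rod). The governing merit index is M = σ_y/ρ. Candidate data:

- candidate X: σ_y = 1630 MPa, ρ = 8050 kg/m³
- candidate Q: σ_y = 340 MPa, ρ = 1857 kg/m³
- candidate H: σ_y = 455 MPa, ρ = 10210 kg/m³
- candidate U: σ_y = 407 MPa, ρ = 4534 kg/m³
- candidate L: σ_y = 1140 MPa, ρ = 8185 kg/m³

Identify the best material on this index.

Computing M directly (units already consistent):
  candidate X: M = 202 kN·m/kg
  candidate Q: M = 183 kN·m/kg
  candidate L: M = 139 kN·m/kg
  candidate U: M = 89.8 kN·m/kg
  candidate H: M = 44.6 kN·m/kg
Candidate X ranks first.

candidate X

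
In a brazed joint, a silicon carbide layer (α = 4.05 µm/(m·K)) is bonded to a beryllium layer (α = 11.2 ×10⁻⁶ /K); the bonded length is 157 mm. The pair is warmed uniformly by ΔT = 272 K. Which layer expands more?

beryllium

α(silicon carbide) = 4.05×10⁻⁶/K vs α(beryllium) = 11.2×10⁻⁶/K.
Higher α expands more for the same ΔT: beryllium.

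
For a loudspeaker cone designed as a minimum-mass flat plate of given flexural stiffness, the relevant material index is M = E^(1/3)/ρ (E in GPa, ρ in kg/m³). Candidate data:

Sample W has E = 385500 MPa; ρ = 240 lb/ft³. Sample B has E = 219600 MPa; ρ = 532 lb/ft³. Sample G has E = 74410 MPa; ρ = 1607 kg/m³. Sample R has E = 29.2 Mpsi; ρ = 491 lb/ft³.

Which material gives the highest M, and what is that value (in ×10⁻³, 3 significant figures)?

Convert each candidate to consistent units, then evaluate M:
  sample W: E = 385.5 GPa, ρ = 3844 kg/m³
  sample B: E = 219.6 GPa, ρ = 8522 kg/m³
  sample G: E = 74.41 GPa, ρ = 1607 kg/m³
  sample R: E = 201.3 GPa, ρ = 7865 kg/m³
  sample G: M = 2.62×10⁻³
  sample W: M = 1.89×10⁻³
  sample R: M = 0.745×10⁻³
  sample B: M = 0.708×10⁻³
Highest index: sample G.

sample G, M = 2.62×10⁻³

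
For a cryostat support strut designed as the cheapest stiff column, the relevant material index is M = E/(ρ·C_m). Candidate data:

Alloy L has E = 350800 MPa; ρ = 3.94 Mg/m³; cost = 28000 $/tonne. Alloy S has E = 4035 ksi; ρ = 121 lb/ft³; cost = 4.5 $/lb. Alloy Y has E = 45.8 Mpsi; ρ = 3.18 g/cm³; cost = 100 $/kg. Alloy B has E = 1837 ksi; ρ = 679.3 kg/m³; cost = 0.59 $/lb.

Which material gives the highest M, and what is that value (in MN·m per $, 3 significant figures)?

alloy B, M = 14.3 MN·m per $

Putting every candidate on a common basis:
  alloy L: E = 350.8 GPa, ρ = 3940 kg/m³, cost = 28.00 $/kg
  alloy S: E = 27.82 GPa, ρ = 1938 kg/m³, cost = 9.921 $/kg
  alloy Y: E = 315.8 GPa, ρ = 3180 kg/m³, cost = 100.0 $/kg
  alloy B: E = 12.67 GPa, ρ = 679.3 kg/m³, cost = 1.301 $/kg
  alloy B: M = 14.3 MN·m per $
  alloy L: M = 3.18 MN·m per $
  alloy S: M = 1.45 MN·m per $
  alloy Y: M = 0.993 MN·m per $
Highest index: alloy B.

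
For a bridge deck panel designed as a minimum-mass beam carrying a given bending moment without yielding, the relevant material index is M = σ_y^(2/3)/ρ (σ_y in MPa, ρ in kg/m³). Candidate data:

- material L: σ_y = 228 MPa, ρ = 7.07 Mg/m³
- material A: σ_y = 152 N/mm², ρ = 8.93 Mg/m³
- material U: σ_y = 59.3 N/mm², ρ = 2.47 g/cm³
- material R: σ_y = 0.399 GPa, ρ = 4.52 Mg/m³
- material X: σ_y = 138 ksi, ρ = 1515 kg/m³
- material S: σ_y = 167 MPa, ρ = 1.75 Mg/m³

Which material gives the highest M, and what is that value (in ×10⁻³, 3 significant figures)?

material X, M = 63.9×10⁻³

In SI units:
  material L: σ_y = 228.0 MPa, ρ = 7070 kg/m³
  material A: σ_y = 152.0 MPa, ρ = 8930 kg/m³
  material U: σ_y = 59.30 MPa, ρ = 2470 kg/m³
  material R: σ_y = 399.0 MPa, ρ = 4520 kg/m³
  material X: σ_y = 951.5 MPa, ρ = 1515 kg/m³
  material S: σ_y = 167.0 MPa, ρ = 1750 kg/m³
  material X: M = 63.9×10⁻³
  material S: M = 17.3×10⁻³
  material R: M = 12.0×10⁻³
  material U: M = 6.16×10⁻³
  material L: M = 5.28×10⁻³
  material A: M = 3.19×10⁻³
Highest index: material X.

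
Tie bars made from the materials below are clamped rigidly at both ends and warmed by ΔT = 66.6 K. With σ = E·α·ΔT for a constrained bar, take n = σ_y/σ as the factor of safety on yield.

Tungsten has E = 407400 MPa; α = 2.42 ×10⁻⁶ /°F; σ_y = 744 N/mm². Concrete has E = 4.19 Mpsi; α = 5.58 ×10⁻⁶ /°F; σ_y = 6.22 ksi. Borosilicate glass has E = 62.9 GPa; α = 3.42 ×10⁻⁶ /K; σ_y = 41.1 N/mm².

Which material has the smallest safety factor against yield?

With everything in SI (GPa, ×10⁻⁶/K, MPa):
  tungsten: E = 407.4, α = 4.36, σ_y = 744.0 → σ = 118 MPa, n = 6.29
  concrete: E = 28.89, α = 10.0, σ_y = 42.89 → σ = 19.3 MPa, n = 2.22
  borosilicate glass: E = 62.90, α = 3.42, σ_y = 41.10 → σ = 14.3 MPa, n = 2.87
The minimum is concrete at n = 2.22.

concrete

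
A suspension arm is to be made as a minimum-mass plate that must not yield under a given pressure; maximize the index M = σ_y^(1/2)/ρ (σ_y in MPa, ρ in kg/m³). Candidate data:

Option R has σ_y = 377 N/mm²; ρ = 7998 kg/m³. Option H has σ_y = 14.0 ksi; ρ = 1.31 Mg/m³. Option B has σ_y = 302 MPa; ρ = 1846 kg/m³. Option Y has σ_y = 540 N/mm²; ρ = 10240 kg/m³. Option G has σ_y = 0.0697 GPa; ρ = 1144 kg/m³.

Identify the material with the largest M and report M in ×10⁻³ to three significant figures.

Convert each candidate to consistent units, then evaluate M:
  option R: σ_y = 377.0 MPa, ρ = 7998 kg/m³
  option H: σ_y = 96.53 MPa, ρ = 1310 kg/m³
  option B: σ_y = 302.0 MPa, ρ = 1846 kg/m³
  option Y: σ_y = 540.0 MPa, ρ = 10240 kg/m³
  option G: σ_y = 69.70 MPa, ρ = 1144 kg/m³
  option B: M = 9.41×10⁻³
  option H: M = 7.50×10⁻³
  option G: M = 7.30×10⁻³
  option R: M = 2.43×10⁻³
  option Y: M = 2.27×10⁻³
Highest index: option B.

option B, M = 9.41×10⁻³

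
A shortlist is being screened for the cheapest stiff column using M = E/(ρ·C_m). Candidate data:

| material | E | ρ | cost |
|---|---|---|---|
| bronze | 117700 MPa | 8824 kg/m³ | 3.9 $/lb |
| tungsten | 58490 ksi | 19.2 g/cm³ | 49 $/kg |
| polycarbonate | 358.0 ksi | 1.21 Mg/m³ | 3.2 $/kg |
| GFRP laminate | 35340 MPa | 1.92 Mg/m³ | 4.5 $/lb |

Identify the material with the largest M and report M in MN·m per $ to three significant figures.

GFRP laminate, M = 1.86 MN·m per $

In SI units:
  bronze: E = 117.7 GPa, ρ = 8824 kg/m³, cost = 8.598 $/kg
  tungsten: E = 403.3 GPa, ρ = 19200 kg/m³, cost = 49.00 $/kg
  polycarbonate: E = 2.468 GPa, ρ = 1210 kg/m³, cost = 3.200 $/kg
  GFRP laminate: E = 35.34 GPa, ρ = 1920 kg/m³, cost = 9.921 $/kg
  GFRP laminate: M = 1.86 MN·m per $
  bronze: M = 1.55 MN·m per $
  polycarbonate: M = 0.637 MN·m per $
  tungsten: M = 0.429 MN·m per $
The maximum is for GFRP laminate.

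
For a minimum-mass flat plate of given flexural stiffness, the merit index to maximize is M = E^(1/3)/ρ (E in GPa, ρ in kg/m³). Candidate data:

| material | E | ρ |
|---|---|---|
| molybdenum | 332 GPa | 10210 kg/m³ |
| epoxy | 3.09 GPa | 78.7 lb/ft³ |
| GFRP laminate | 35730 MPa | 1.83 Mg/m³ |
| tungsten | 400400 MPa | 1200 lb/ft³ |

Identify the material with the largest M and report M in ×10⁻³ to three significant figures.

After converting to SI:
  molybdenum: E = 332.0 GPa, ρ = 10210 kg/m³
  epoxy: E = 3.090 GPa, ρ = 1261 kg/m³
  GFRP laminate: E = 35.73 GPa, ρ = 1830 kg/m³
  tungsten: E = 400.4 GPa, ρ = 19220 kg/m³
  GFRP laminate: M = 1.80×10⁻³
  epoxy: M = 1.16×10⁻³
  molybdenum: M = 0.678×10⁻³
  tungsten: M = 0.383×10⁻³
GFRP laminate ranks first.

GFRP laminate, M = 1.80×10⁻³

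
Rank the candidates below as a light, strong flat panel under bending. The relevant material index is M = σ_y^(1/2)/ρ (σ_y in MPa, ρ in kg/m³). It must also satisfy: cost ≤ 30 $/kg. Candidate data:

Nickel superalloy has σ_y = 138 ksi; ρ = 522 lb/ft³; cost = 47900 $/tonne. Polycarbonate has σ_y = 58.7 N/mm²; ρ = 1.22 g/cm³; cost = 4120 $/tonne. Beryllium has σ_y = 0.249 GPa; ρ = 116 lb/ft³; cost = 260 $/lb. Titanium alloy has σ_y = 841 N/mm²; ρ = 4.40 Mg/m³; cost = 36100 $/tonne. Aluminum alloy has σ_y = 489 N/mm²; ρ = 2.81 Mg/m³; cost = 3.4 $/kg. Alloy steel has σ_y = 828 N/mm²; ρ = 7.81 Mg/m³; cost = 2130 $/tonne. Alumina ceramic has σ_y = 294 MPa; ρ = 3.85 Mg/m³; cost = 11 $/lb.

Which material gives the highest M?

aluminum alloy

Screen on constraints: cost ≤ 30 $/kg. Survivors: polycarbonate, aluminum alloy, alloy steel, alumina ceramic.
Normalizing units and computing the index:
  polycarbonate: σ_y = 58.70 MPa, ρ = 1220 kg/m³
  aluminum alloy: σ_y = 489.0 MPa, ρ = 2810 kg/m³
  alloy steel: σ_y = 828.0 MPa, ρ = 7810 kg/m³
  alumina ceramic: σ_y = 294.0 MPa, ρ = 3850 kg/m³
  aluminum alloy: M = 7.87×10⁻³
  polycarbonate: M = 6.28×10⁻³
  alumina ceramic: M = 4.45×10⁻³
  alloy steel: M = 3.68×10⁻³
Highest index: aluminum alloy.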